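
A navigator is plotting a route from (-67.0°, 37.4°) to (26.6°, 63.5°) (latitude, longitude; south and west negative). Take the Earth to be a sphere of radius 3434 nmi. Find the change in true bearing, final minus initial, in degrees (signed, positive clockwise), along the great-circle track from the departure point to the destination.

Initial bearing θ₁ = atan2(sin Δλ cos φ₂, cos φ₁ sin φ₂ − sin φ₁ cos φ₂ cos Δλ) = 23.28°
Final bearing θ₂ = (initial bearing from the destination back to the start) + 180° = 9.95°
Δθ = θ₂ − θ₁ = -13.3°

-13.3°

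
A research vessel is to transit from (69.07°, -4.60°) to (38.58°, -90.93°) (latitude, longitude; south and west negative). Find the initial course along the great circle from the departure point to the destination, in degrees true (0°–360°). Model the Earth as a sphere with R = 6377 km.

N = sin Δλ·cos φ₂ = -0.7801;  D = cos φ₁ sin φ₂ − sin φ₁ cos φ₂ cos Δλ = +0.1760
initial course = atan2(N, D) = 282.72°

282.7°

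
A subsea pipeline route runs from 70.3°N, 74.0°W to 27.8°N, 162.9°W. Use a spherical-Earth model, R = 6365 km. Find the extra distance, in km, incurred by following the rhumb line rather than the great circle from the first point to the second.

479 km

Great circle: cos σ = sin φ₁ sin φ₂ + cos φ₁ cos φ₂ cos Δλ,  σ = 1.1098 rad → d_gc = 7064.07 km
Rhumb line: Δψ = -1.2454, q = Δφ/Δψ = 0.5956, d_rh = R√(Δφ²+q²Δλ²) = 7542.61 km
Excess = 7542.61 − 7064.07 = 478.54 ≈ 479 km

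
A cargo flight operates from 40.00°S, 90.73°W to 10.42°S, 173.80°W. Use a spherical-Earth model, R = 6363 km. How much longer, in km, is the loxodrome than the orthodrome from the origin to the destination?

Great circle: cos σ = sin φ₁ sin φ₂ + cos φ₁ cos φ₂ cos Δλ,  σ = 1.3621 rad → d_gc = 8667.2 km
Rhumb line: Δψ = +0.5800, q = Δφ/Δψ = 0.8901, d_rh = R√(Δφ²+q²Δλ²) = 8843.9 km
Excess = 8843.9 − 8667.2 = 176.7 ≈ 177 km

177 km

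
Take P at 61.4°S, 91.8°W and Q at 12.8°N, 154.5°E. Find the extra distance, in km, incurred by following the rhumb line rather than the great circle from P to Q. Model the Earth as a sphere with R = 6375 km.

Great circle: cos σ = sin φ₁ sin φ₂ + cos φ₁ cos φ₂ cos Δλ,  σ = 1.9629 rad → d_gc = 12513.6 km
Rhumb line: Δψ = +1.5922, q = Δφ/Δψ = 0.8134, d_rh = R√(Δφ²+q²Δλ²) = 13192.4 km
Excess = 13192.4 − 12513.6 = 678.8 ≈ 679 km

679 km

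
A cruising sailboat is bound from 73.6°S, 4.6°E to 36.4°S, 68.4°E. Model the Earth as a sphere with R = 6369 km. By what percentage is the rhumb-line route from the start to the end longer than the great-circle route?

Great circle: σ = 0.8371 rad → d_gc = Rσ = 5331.6 km
Rhumb: Δφ = +0.6493, Δλ = +1.1135, Δψ = +1.2543, q = Δφ/Δψ = 0.5176 → d_rh = R√(Δφ²+q²Δλ²) = 5529.5 km
Excess = (5529.5 − 5331.6) / 5331.6 = 197.9 / 5331.6 = 3.71% ≈ 3.7%

3.7%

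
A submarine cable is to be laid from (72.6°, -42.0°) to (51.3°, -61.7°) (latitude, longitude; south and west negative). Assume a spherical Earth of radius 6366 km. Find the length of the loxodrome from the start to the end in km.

2561 km

Rhumb course C = atan2(Δλ, Δψ) with Δψ = ln[tan(π/4+φ₂/2)/tan(π/4+φ₁/2)] = -0.8307, Δλ = -0.3438 → C = 202.48°
d = R·|Δφ| / |cos C| = 6366·0.37176 / 0.92398 = 2561 km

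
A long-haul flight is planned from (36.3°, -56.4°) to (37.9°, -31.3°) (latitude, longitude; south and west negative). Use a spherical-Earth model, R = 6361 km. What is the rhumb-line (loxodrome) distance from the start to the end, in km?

Rhumb course C = atan2(Δλ, Δψ) with Δψ = ln[tan(π/4+φ₂/2)/tan(π/4+φ₁/2)] = +0.0350, Δλ = +0.4381 → C = 85.43°
d = R·|Δφ| / |cos C| = 6361·0.02793 / 0.07967 = 2229 km

2229 km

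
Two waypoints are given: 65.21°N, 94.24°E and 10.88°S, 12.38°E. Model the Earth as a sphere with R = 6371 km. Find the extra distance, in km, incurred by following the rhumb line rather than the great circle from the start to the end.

Great circle: cos σ = sin φ₁ sin φ₂ + cos φ₁ cos φ₂ cos Δλ,  σ = 1.6841 rad → d_gc = 10729.4 km
Rhumb line: Δψ = -1.7062, q = Δφ/Δψ = 0.7783, d_rh = R√(Δφ²+q²Δλ²) = 11035.4 km
Excess = 11035.4 − 10729.4 = 306.0 ≈ 306 km

306 km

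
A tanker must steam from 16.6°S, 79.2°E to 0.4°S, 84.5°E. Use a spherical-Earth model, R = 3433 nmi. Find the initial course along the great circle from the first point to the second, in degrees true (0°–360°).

18.4°

θ = atan2( sin Δλ·cos φ₂ ,  cos φ₁ sin φ₂ − sin φ₁ cos φ₂ cos Δλ )
  = atan2(+0.0924, +0.2778) = 18.39°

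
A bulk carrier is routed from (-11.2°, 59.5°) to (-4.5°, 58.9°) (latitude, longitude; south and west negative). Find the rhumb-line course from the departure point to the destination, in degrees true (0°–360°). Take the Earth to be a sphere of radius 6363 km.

354.9°

Meridional parts: M(φ₁)=-0.1967, M(φ₂)=-0.0786 → ΔM = +0.1181;  Δλ = -0.0105 rad
tan C = Δλ / ΔM = -0.0887 → C = 354.93°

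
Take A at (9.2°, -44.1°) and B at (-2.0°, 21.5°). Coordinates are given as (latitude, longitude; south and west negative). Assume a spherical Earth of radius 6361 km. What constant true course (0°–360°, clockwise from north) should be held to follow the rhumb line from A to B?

Δψ = ln[tan(π/4+φ₂/2)/tan(π/4+φ₁/2)] = -0.1962
Δλ = +1.1449 rad (taken the short way round)
course = atan2(Δλ, Δψ) = 99.72°

99.7°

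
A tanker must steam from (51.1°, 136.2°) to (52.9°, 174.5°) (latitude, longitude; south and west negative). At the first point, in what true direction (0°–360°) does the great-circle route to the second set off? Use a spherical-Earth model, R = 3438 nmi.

70.5°

N = sin Δλ·cos φ₂ = +0.3739;  D = cos φ₁ sin φ₂ − sin φ₁ cos φ₂ cos Δλ = +0.1324
initial course = atan2(N, D) = 70.49°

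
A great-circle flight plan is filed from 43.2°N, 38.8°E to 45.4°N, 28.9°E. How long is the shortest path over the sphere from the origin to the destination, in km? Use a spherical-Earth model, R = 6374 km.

cos σ = sin φ₁ sin φ₂ + cos φ₁ cos φ₂ cos Δλ
      = sin(43.20°)sin(45.40°) + cos(43.20°)cos(45.40°)cos(-9.90°) = 0.9916
σ = 7.413° → d = Rσ = 6374·0.12939 = 825 km

825 km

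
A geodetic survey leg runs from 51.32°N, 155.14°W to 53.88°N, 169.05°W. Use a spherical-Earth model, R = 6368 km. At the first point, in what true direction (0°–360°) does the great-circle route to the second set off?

292.3°

N = sin Δλ·cos φ₂ = -0.1417;  D = cos φ₁ sin φ₂ − sin φ₁ cos φ₂ cos Δλ = +0.0582
initial course = atan2(N, D) = 292.31°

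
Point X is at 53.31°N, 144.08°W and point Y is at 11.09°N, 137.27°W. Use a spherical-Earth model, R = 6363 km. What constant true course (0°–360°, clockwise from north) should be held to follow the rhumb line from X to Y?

Δψ = ln[tan(π/4+φ₂/2)/tan(π/4+φ₁/2)] = -0.9091
Δλ = +0.1189 rad (taken the short way round)
course = atan2(Δλ, Δψ) = 172.55°

172.6°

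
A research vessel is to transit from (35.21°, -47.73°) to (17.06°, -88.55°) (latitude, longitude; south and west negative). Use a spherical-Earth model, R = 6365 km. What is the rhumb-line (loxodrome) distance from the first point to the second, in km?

Δψ = ln[tan(π/4+φ₂/2)/tan(π/4+φ₁/2)] = -0.3551;  Δφ = -0.3168 rad,  Δλ = -0.7124 rad
q = Δφ/Δψ = 0.8922
d = R·√(Δφ² + q²Δλ²) = 6365·0.71018 = 4520 km

4520 km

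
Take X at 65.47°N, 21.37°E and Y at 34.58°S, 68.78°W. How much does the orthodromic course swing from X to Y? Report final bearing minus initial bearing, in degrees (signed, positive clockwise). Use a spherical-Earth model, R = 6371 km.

At departure: θ₁ = atan2(sin Δλ cos φ₂, cos φ₁ sin φ₂ − sin φ₁ cos φ₂ cos Δλ) = 254.16°
At arrival: θ₂ = atan2(sin Δλ cos φ₁, −cos φ₂ sin φ₁ + sin φ₂ cos φ₁ cos Δλ) = 209.02°
Δθ = θ₂ − θ₁ = -45.1°

-45.1°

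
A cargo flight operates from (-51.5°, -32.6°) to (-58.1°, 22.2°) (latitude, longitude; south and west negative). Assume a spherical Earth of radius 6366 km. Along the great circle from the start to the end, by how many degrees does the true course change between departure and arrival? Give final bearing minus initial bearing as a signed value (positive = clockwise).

-46.0°

Initial bearing θ₁ = atan2(sin Δλ cos φ₂, cos φ₁ sin φ₂ − sin φ₁ cos φ₂ cos Δλ) = 123.89°
Final bearing θ₂ = (initial bearing from the destination back to the start) + 180° = 77.91°
Δθ = θ₂ − θ₁ = -46.0°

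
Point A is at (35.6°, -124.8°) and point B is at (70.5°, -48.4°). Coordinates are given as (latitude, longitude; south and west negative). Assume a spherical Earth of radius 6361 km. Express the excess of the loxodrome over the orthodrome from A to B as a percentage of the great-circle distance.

Great circle: σ = 0.9115 rad → d_gc = Rσ = 5798.1 km
Rhumb: Δφ = +0.6091, Δλ = +1.3334, Δψ = +1.0956, q = Δφ/Δψ = 0.5560 → d_rh = R√(Δφ²+q²Δλ²) = 6103.4 km
Excess = (6103.4 − 5798.1) / 5798.1 = 305.3 / 5798.1 = 5.27% ≈ 5.3%

5.3%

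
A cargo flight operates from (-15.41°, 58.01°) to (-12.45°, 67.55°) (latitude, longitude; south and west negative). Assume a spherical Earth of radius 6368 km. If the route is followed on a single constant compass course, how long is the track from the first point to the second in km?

1080 km

Rhumb course C = atan2(Δλ, Δψ) with Δψ = ln[tan(π/4+φ₂/2)/tan(π/4+φ₁/2)] = +0.0532, Δλ = +0.1665 → C = 72.27°
d = R·|Δφ| / |cos C| = 6368·0.05166 / 0.30453 = 1080 km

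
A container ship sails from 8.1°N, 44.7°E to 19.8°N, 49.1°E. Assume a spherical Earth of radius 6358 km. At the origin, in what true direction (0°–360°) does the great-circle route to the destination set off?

N = sin Δλ·cos φ₂ = +0.0722;  D = cos φ₁ sin φ₂ − sin φ₁ cos φ₂ cos Δλ = +0.2032
initial course = atan2(N, D) = 19.56°

19.6°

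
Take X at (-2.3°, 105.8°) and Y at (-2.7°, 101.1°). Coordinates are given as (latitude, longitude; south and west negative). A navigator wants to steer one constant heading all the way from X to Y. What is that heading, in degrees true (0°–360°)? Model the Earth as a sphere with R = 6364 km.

Meridional parts: M(φ₁)=-0.0402, M(φ₂)=-0.0471 → ΔM = -0.0070;  Δλ = -0.0820 rad
tan C = Δλ / ΔM = +11.7388 → C = 265.13°

265.1°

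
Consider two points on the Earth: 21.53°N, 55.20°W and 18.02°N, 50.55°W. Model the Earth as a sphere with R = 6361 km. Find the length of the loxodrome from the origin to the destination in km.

623 km

Δψ = ln[tan(π/4+φ₂/2)/tan(π/4+φ₁/2)] = -0.0651;  Δφ = -0.0613 rad,  Δλ = +0.0812 rad
q = Δφ/Δψ = 0.9408
d = R·√(Δφ² + q²Δλ²) = 6361·0.09789 = 623 km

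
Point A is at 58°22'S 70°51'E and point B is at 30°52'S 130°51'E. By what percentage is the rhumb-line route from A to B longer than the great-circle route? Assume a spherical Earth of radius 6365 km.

2.5%

Great circle: σ = 0.8474 rad → d_gc = Rσ = 5393.9 km
Rhumb: Δφ = +0.4800, Δλ = +1.0472, Δψ = +0.6944, q = Δφ/Δψ = 0.6911 → d_rh = R√(Δφ²+q²Δλ²) = 5527.7 km
Excess = (5527.7 − 5393.9) / 5393.9 = 133.8 / 5393.9 = 2.48% ≈ 2.5%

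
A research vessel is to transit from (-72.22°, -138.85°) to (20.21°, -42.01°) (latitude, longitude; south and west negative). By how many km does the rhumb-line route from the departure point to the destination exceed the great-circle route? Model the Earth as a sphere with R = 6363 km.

Great circle: cos σ = sin φ₁ sin φ₂ + cos φ₁ cos φ₂ cos Δλ,  σ = 1.9424 rad → d_gc = 12359.4 km
Rhumb line: Δψ = +2.2155, q = Δφ/Δψ = 0.7281, d_rh = R√(Δφ²+q²Δλ²) = 12910.8 km
Excess = 12910.8 − 12359.4 = 551.4 ≈ 551 km

551 km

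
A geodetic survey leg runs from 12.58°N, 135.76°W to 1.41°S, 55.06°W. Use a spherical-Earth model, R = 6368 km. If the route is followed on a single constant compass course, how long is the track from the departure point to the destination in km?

Rhumb course C = atan2(Δλ, Δψ) with Δψ = ln[tan(π/4+φ₂/2)/tan(π/4+φ₁/2)] = -0.2460, Δλ = +1.4085 → C = 99.91°
d = R·|Δφ| / |cos C| = 6368·0.24417 / 0.17202 = 9039 km

9039 km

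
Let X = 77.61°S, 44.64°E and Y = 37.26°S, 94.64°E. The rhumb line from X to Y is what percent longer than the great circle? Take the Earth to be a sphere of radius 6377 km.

Great circle: σ = 0.7939 rad → d_gc = Rσ = 5062.4 km
Rhumb: Δφ = +0.7042, Δλ = +0.8727, Δψ = +1.5189, q = Δφ/Δψ = 0.4637 → d_rh = R√(Δφ²+q²Δλ²) = 5179.4 km
Excess = (5179.4 − 5062.4) / 5062.4 = 117.0 / 5062.4 = 2.31% ≈ 2.3%

2.3%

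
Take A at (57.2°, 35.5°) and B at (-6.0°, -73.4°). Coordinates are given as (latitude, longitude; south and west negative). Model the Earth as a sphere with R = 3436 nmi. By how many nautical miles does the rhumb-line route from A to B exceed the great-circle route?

Great circle: cos σ = sin φ₁ sin φ₂ + cos φ₁ cos φ₂ cos Δλ,  σ = 1.8363 rad → d_gc = 6309.4 nmi
Rhumb line: Δψ = -1.3280, q = Δφ/Δψ = 0.8306, d_rh = R√(Δφ²+q²Δλ²) = 6617.3 nmi
Excess = 6617.3 − 6309.4 = 307.9 ≈ 308 nmi

308 nmi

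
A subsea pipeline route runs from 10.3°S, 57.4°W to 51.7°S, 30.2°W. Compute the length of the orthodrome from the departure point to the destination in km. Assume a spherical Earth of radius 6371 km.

Haversine: a = sin²(Δφ/2)+cos φ₁ cos φ₂ sin²(Δλ/2) = 0.15866;  σ = 2·atan2(√a,√(1−a))
σ = 46.947° → d = Rσ = 6371·0.81937 = 5220 km

5220 km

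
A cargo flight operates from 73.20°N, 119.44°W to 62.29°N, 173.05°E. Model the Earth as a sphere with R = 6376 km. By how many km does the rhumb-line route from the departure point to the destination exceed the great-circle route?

150 km

Great circle: cos σ = sin φ₁ sin φ₂ + cos φ₁ cos φ₂ cos Δλ,  σ = 0.4535 rad → d_gc = 2891.3 km
Rhumb line: Δψ = -0.5130, q = Δφ/Δψ = 0.3712, d_rh = R√(Δφ²+q²Δλ²) = 3041.5 km
Excess = 3041.5 − 2891.3 = 150.2 ≈ 150 km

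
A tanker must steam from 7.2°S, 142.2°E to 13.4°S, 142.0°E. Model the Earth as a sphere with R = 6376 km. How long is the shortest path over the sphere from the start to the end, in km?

690 km

Haversine: a = sin²(Δφ/2)+cos φ₁ cos φ₂ sin²(Δλ/2) = 0.00293;  σ = 2·atan2(√a,√(1−a))
σ = 6.203° → d = Rσ = 6376·0.10826 = 690 km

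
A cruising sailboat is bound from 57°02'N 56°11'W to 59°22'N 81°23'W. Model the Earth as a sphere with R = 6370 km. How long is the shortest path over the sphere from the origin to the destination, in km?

Haversine: a = sin²(Δφ/2)+cos φ₁ cos φ₂ sin²(Δλ/2) = 0.01361;  σ = 2·atan2(√a,√(1−a))
σ = 13.398° → d = Rσ = 6370·0.23385 = 1490 km

1490 km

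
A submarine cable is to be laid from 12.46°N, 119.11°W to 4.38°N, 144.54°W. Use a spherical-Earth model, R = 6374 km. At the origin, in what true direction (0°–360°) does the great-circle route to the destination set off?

254.4°

N = sin Δλ·cos φ₂ = -0.4282;  D = cos φ₁ sin φ₂ − sin φ₁ cos φ₂ cos Δλ = -0.1197
initial course = atan2(N, D) = 254.38°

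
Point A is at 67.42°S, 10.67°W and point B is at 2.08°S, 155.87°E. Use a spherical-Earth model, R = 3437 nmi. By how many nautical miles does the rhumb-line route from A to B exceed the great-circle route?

1638 nmi

Great circle: cos σ = sin φ₁ sin φ₂ + cos φ₁ cos φ₂ cos Δλ,  σ = 1.9174 rad → d_gc = 6589.966 nmi
Rhumb line: Δψ = +1.5749, q = Δφ/Δψ = 0.7241, d_rh = R√(Δφ²+q²Δλ²) = 8227.468 nmi
Excess = 8227.468 − 6589.966 = 1637.502 ≈ 1638 nmi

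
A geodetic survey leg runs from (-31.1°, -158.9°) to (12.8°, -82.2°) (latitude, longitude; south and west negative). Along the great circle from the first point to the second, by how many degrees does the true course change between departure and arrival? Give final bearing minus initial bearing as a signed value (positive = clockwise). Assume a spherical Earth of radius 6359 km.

Initial bearing θ₁ = atan2(sin Δλ cos φ₂, cos φ₁ sin φ₂ − sin φ₁ cos φ₂ cos Δλ) = 72.15°
Final bearing θ₂ = (initial bearing from the destination back to the start) + 180° = 56.70°
Δθ = θ₂ − θ₁ = -15.4°

-15.4°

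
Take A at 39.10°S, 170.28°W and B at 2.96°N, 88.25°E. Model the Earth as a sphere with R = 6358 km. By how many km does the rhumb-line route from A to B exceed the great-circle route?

Great circle: cos σ = sin φ₁ sin φ₂ + cos φ₁ cos φ₂ cos Δλ,  σ = 1.7586 rad → d_gc = 11181.1 km
Rhumb line: Δψ = +0.7942, q = Δφ/Δψ = 0.9243, d_rh = R√(Δφ²+q²Δλ²) = 11406.0 km
Excess = 11406.0 − 11181.1 = 224.9 ≈ 225 km

225 km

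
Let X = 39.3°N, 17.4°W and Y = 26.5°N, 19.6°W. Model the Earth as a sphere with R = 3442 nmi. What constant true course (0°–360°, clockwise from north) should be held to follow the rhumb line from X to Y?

Meridional parts: M(φ₁)=+0.7470, M(φ₂)=+0.4799 → ΔM = -0.2671;  Δλ = -0.0384 rad
tan C = Δλ / ΔM = +0.1438 → C = 188.18°

188.2°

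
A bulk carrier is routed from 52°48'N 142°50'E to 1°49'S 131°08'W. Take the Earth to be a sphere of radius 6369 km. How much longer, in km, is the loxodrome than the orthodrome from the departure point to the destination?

251 km

Great circle: cos σ = sin φ₁ sin φ₂ + cos φ₁ cos φ₂ cos Δλ,  σ = 1.5542 rad → d_gc = 9899.0 km
Rhumb line: Δψ = -1.1208, q = Δφ/Δψ = 0.8505, d_rh = R√(Δφ²+q²Δλ²) = 10150.0 km
Excess = 10150.0 − 9899.0 = 251.0 ≈ 251 km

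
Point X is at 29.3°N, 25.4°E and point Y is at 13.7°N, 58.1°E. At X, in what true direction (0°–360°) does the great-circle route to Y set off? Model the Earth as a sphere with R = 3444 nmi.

110.2°

θ = atan2( sin Δλ·cos φ₂ ,  cos φ₁ sin φ₂ − sin φ₁ cos φ₂ cos Δλ )
  = atan2(+0.5249, -0.1936) = 110.24°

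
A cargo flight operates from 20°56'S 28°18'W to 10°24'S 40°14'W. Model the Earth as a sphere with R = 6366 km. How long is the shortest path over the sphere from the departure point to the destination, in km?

cos σ = sin φ₁ sin φ₂ + cos φ₁ cos φ₂ cos Δλ
      = sin(-20.93°)sin(-10.40°) + cos(-20.93°)cos(-10.40°)cos(-11.93°) = 0.9633
σ = 15.572° → d = Rσ = 6366·0.27178 = 1730 km

1730 km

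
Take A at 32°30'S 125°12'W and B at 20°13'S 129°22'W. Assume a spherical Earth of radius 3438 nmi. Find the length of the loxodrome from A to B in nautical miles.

770 nmi

Rhumb course C = atan2(Δλ, Δψ) with Δψ = ln[tan(π/4+φ₂/2)/tan(π/4+φ₁/2)] = +0.2399, Δλ = -0.0727 → C = 343.14°
d = R·|Δφ| / |cos C| = 3438·0.21438 / 0.95701 = 770 nmi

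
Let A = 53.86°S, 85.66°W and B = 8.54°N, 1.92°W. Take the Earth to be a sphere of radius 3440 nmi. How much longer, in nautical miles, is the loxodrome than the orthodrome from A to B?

Great circle: cos σ = sin φ₁ sin φ₂ + cos φ₁ cos φ₂ cos Δλ,  σ = 1.6272 rad → d_gc = 5597.4 nmi
Rhumb line: Δψ = +1.2696, q = Δφ/Δψ = 0.8578, d_rh = R√(Δφ²+q²Δλ²) = 5712.8 nmi
Excess = 5712.8 − 5597.4 = 115.4 ≈ 115 nmi

115 nmi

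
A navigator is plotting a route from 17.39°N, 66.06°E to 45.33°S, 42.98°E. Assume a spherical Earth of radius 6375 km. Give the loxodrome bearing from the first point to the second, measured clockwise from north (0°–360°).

198.6°

Δψ = ln[tan(π/4+φ₂/2)/tan(π/4+φ₁/2)] = -1.1978
Δλ = -0.4028 rad (taken the short way round)
course = atan2(Δλ, Δψ) = 198.59°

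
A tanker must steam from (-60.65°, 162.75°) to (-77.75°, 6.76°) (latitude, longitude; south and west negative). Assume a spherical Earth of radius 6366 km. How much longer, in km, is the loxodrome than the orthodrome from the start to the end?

Great circle: cos σ = sin φ₁ sin φ₂ + cos φ₁ cos φ₂ cos Δλ,  σ = 0.7124 rad → d_gc = 4535.1 km
Rhumb line: Δψ = -0.8922, q = Δφ/Δψ = 0.3345, d_rh = R√(Δφ²+q²Δλ²) = 6101.3 km
Excess = 6101.3 − 4535.1 = 1566.2 ≈ 1566 km

1566 km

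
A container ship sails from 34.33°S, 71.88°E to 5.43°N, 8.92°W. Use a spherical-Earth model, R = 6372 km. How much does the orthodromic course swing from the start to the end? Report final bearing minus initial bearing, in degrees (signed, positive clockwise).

Initial bearing θ₁ = atan2(sin Δλ cos φ₂, cos φ₁ sin φ₂ − sin φ₁ cos φ₂ cos Δλ) = 279.70°
Final bearing θ₂ = (initial bearing from the destination back to the start) + 180° = 305.15°
Δθ = θ₂ − θ₁ = +25.5°

+25.5°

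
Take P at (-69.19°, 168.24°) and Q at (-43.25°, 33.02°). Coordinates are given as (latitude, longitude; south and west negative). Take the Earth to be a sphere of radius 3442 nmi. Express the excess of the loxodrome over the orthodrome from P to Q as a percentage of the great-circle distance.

Great circle: σ = 1.0964 rad → d_gc = Rσ = 3773.8 nmi
Rhumb: Δφ = +0.4527, Δλ = -2.3600, Δψ = +0.8560, q = Δφ/Δψ = 0.5289 → d_rh = R√(Δφ²+q²Δλ²) = 4570.1 nmi
Excess = (4570.1 − 3773.8) / 3773.8 = 796.3 / 3773.8 = 21.10% ≈ 21.1%

21.1%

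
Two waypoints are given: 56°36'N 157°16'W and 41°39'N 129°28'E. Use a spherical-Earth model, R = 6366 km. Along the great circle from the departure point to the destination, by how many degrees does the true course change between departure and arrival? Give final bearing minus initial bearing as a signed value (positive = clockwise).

-59.1°

Initial bearing θ₁ = atan2(sin Δλ cos φ₂, cos φ₁ sin φ₂ − sin φ₁ cos φ₂ cos Δλ) = 284.59°
Final bearing θ₂ = (initial bearing from the destination back to the start) + 180° = 225.48°
Δθ = θ₂ − θ₁ = -59.1°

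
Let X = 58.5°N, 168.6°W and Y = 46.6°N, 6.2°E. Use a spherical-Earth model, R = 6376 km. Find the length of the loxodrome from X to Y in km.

11808 km

Rhumb course C = atan2(Δλ, Δψ) with Δψ = ln[tan(π/4+φ₂/2)/tan(π/4+φ₁/2)] = -0.3443, Δλ = +3.0508 → C = 96.44°
d = R·|Δφ| / |cos C| = 6376·0.20769 / 0.11215 = 11808 km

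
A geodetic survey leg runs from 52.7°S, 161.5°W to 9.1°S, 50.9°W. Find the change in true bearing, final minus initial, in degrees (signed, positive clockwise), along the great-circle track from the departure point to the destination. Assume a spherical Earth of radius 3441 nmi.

-77.2°

Initial bearing θ₁ = atan2(sin Δλ cos φ₂, cos φ₁ sin φ₂ − sin φ₁ cos φ₂ cos Δλ) = 111.93°
Final bearing θ₂ = (initial bearing from the destination back to the start) + 180° = 34.70°
Δθ = θ₂ − θ₁ = -77.2°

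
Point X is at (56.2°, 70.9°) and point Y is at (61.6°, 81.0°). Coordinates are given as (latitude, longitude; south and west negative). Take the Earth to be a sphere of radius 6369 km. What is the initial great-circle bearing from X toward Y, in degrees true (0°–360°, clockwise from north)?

θ = atan2( sin Δλ·cos φ₂ ,  cos φ₁ sin φ₂ − sin φ₁ cos φ₂ cos Δλ )
  = atan2(+0.0834, +0.1002) = 39.77°

39.8°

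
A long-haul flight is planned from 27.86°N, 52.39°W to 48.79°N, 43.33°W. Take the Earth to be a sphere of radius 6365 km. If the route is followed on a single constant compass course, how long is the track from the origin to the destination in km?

2452 km

Δψ = ln[tan(π/4+φ₂/2)/tan(π/4+φ₁/2)] = +0.4716;  Δφ = +0.3653 rad,  Δλ = +0.1581 rad
q = Δφ/Δψ = 0.7746
d = R·√(Δφ² + q²Δλ²) = 6365·0.38528 = 2452 km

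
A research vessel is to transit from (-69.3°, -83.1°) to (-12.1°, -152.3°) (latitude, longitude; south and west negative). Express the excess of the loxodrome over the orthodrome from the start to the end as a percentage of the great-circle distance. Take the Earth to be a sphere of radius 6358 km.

3.2%

Great circle: σ = 1.2463 rad → d_gc = Rσ = 7924.1 km
Rhumb: Δφ = +0.9983, Δλ = -1.2078, Δψ = +1.4875, q = Δφ/Δψ = 0.6711 → d_rh = R√(Δφ²+q²Δλ²) = 8176.2 km
Excess = (8176.2 − 7924.1) / 7924.1 = 252.1 / 7924.1 = 3.18% ≈ 3.2%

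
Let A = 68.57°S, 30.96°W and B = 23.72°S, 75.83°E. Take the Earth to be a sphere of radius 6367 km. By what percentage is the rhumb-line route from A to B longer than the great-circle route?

9.7%

Great circle: σ = 1.2893 rad → d_gc = Rσ = 8208.7 km
Rhumb: Δφ = +0.7828, Δλ = +1.8638, Δψ = +1.2385, q = Δφ/Δψ = 0.6321 → d_rh = R√(Δφ²+q²Δλ²) = 9005.5 km
Excess = (9005.5 − 8208.7) / 8208.7 = 796.8 / 8208.7 = 9.71% ≈ 9.7%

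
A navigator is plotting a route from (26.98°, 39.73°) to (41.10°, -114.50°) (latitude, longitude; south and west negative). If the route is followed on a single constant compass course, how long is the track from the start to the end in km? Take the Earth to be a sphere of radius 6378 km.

14244 km

Rhumb course C = atan2(Δλ, Δψ) with Δψ = ln[tan(π/4+φ₂/2)/tan(π/4+φ₁/2)] = +0.2989, Δλ = -2.6918 → C = 276.34°
d = R·|Δφ| / |cos C| = 6378·0.24644 / 0.11034 = 14244 km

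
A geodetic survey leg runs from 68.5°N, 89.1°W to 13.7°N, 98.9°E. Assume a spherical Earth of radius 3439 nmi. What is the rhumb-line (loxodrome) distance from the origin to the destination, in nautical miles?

7692 nmi

Δψ = ln[tan(π/4+φ₂/2)/tan(π/4+φ₁/2)] = -1.4201;  Δφ = -0.9564 rad,  Δλ = -3.0020 rad
q = Δφ/Δψ = 0.6735
d = R·√(Δφ² + q²Δλ²) = 3439·2.23669 = 7692 nmi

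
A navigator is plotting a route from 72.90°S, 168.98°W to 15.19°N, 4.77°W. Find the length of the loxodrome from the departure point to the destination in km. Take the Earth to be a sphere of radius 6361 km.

16234 km

Rhumb course C = atan2(Δλ, Δψ) with Δψ = ln[tan(π/4+φ₂/2)/tan(π/4+φ₁/2)] = +2.1631, Δλ = +2.8660 → C = 52.96°
d = R·|Δφ| / |cos C| = 6361·1.53746 / 0.60242 = 16234 km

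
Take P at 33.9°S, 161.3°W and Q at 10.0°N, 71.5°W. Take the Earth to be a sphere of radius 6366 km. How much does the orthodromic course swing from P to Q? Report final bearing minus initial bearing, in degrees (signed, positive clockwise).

-25.1°

At departure: θ₁ = atan2(sin Δλ cos φ₂, cos φ₁ sin φ₂ − sin φ₁ cos φ₂ cos Δλ) = 81.56°
At arrival: θ₂ = atan2(sin Δλ cos φ₁, −cos φ₂ sin φ₁ + sin φ₂ cos φ₁ cos Δλ) = 56.48°
Δθ = θ₂ − θ₁ = -25.1°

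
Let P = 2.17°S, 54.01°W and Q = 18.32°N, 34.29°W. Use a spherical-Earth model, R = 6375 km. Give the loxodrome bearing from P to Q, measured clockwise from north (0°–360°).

Meridional parts: M(φ₁)=-0.0379, M(φ₂)=+0.3253 → ΔM = +0.3632;  Δλ = +0.3442 rad
tan C = Δλ / ΔM = +0.9476 → C = 43.46°

43.5°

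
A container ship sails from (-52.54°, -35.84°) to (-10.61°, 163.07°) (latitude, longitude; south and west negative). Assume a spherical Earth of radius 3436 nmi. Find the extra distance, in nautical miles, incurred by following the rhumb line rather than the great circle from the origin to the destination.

1403 nmi

Great circle: cos σ = sin φ₁ sin φ₂ + cos φ₁ cos φ₂ cos Δλ,  σ = 2.0036 rad → d_gc = 6884.3 nmi
Rhumb line: Δψ = +0.8953, q = Δφ/Δψ = 0.8174, d_rh = R√(Δφ²+q²Δλ²) = 8287.0 nmi
Excess = 8287.0 − 6884.3 = 1402.7 ≈ 1403 nmi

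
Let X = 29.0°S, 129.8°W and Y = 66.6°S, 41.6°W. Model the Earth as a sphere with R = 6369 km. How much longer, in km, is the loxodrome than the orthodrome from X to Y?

Great circle: cos σ = sin φ₁ sin φ₂ + cos φ₁ cos φ₂ cos Δλ,  σ = 1.0975 rad → d_gc = 6989.8 km
Rhumb line: Δψ = -1.0453, q = Δφ/Δψ = 0.6278, d_rh = R√(Δφ²+q²Δλ²) = 7439.9 km
Excess = 7439.9 − 6989.8 = 450.1 ≈ 450 km

450 km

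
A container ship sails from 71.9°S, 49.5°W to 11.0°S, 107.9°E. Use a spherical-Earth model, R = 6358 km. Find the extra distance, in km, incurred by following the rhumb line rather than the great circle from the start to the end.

2536 km

Great circle: cos σ = sin φ₁ sin φ₂ + cos φ₁ cos φ₂ cos Δλ,  σ = 1.6711 rad → d_gc = 10625.2 km
Rhumb line: Δψ = +1.6439, q = Δφ/Δψ = 0.6466, d_rh = R√(Δφ²+q²Δλ²) = 13160.8 km
Excess = 13160.8 − 10625.2 = 2535.6 ≈ 2536 km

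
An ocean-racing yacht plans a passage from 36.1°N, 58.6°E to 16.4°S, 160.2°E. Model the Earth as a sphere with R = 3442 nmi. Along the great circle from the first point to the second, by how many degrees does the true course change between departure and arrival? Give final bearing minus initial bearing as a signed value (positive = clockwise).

+26.3°

At departure: θ₁ = atan2(sin Δλ cos φ₂, cos φ₁ sin φ₂ − sin φ₁ cos φ₂ cos Δλ) = 96.95°
At arrival: θ₂ = atan2(sin Δλ cos φ₁, −cos φ₂ sin φ₁ + sin φ₂ cos φ₁ cos Δλ) = 123.27°
Δθ = θ₂ − θ₁ = +26.3°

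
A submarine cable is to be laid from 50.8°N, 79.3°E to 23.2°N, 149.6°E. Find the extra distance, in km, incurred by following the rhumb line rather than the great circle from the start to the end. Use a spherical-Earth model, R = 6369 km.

175 km

Great circle: cos σ = sin φ₁ sin φ₂ + cos φ₁ cos φ₂ cos Δλ,  σ = 1.0459 rad → d_gc = 6661.4 km
Rhumb line: Δψ = -0.6161, q = Δφ/Δψ = 0.7818, d_rh = R√(Δφ²+q²Δλ²) = 6836.7 km
Excess = 6836.7 − 6661.4 = 175.3 ≈ 175 km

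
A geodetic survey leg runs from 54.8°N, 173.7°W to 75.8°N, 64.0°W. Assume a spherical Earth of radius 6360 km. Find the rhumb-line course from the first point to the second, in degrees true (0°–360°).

64.0°

Meridional parts: M(φ₁)=+1.1482, M(φ₂)=+2.0830 → ΔM = +0.9348;  Δλ = +1.9146 rad
tan C = Δλ / ΔM = +2.0481 → C = 63.98°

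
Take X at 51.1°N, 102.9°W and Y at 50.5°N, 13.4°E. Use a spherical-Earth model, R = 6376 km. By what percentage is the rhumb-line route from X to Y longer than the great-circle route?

Great circle: σ = 1.1335 rad → d_gc = Rσ = 7226.9 km
Rhumb: Δφ = -0.0105, Δλ = +2.0298, Δψ = -0.0166, q = Δφ/Δψ = 0.6320 → d_rh = R√(Δφ²+q²Δλ²) = 8179.9 km
Excess = (8179.9 − 7226.9) / 7226.9 = 953.0 / 7226.9 = 13.19% ≈ 13.2%

13.2%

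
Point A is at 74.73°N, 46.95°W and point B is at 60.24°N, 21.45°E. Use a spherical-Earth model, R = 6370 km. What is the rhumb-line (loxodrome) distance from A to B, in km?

Rhumb course C = atan2(Δλ, Δψ) with Δψ = ln[tan(π/4+φ₂/2)/tan(π/4+φ₁/2)] = -0.6842, Δλ = +1.1938 → C = 119.82°
d = R·|Δφ| / |cos C| = 6370·0.25290 / 0.49723 = 3240 km

3240 km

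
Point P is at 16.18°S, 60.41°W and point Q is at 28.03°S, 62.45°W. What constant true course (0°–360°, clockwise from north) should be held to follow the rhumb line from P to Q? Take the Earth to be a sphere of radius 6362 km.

189.0°

Δψ = ln[tan(π/4+φ₂/2)/tan(π/4+φ₁/2)] = -0.2238
Δλ = -0.0356 rad (taken the short way round)
course = atan2(Δλ, Δψ) = 189.04°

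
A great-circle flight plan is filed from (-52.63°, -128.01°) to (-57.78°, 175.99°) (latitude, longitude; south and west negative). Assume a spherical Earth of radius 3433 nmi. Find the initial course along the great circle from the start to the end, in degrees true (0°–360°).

238.0°

θ = atan2( sin Δλ·cos φ₂ ,  cos φ₁ sin φ₂ − sin φ₁ cos φ₂ cos Δλ )
  = atan2(-0.4420, -0.2765) = 237.97°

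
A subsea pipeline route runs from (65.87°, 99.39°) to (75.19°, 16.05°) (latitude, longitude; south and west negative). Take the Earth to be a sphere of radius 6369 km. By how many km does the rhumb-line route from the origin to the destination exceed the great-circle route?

248 km

Great circle: cos σ = sin φ₁ sin φ₂ + cos φ₁ cos φ₂ cos Δλ,  σ = 0.4637 rad → d_gc = 2953.1 km
Rhumb line: Δψ = +0.4975, q = Δφ/Δψ = 0.3270, d_rh = R√(Δφ²+q²Δλ²) = 3201.3 km
Excess = 3201.3 − 2953.1 = 248.2 ≈ 248 km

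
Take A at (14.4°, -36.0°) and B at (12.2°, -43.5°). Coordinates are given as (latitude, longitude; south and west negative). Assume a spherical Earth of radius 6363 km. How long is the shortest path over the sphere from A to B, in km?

847 km

cos σ = sin φ₁ sin φ₂ + cos φ₁ cos φ₂ cos Δλ
      = sin(14.40°)sin(12.20°) + cos(14.40°)cos(12.20°)cos(-7.50°) = 0.9912
σ = 7.622° → d = Rσ = 6363·0.13304 = 847 km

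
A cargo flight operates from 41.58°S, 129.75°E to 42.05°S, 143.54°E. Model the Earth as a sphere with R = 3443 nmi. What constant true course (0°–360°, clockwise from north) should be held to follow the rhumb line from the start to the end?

92.6°

Meridional parts: M(φ₁)=-0.7993, M(φ₂)=-0.8103 → ΔM = -0.0110;  Δλ = +0.2407 rad
tan C = Δλ / ΔM = -21.8673 → C = 92.62°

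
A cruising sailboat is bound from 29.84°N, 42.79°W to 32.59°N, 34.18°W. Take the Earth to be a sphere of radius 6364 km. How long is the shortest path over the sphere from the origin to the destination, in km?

873 km

cos σ = sin φ₁ sin φ₂ + cos φ₁ cos φ₂ cos Δλ
      = sin(29.84°)sin(32.59°) + cos(29.84°)cos(32.59°)cos(8.61°) = 0.9906
σ = 7.857° → d = Rσ = 6364·0.13713 = 873 km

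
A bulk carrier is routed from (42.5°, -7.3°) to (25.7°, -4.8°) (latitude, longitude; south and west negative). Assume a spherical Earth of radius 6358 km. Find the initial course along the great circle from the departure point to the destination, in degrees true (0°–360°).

θ = atan2( sin Δλ·cos φ₂ ,  cos φ₁ sin φ₂ − sin φ₁ cos φ₂ cos Δλ )
  = atan2(+0.0393, -0.2885) = 172.24°

172.2°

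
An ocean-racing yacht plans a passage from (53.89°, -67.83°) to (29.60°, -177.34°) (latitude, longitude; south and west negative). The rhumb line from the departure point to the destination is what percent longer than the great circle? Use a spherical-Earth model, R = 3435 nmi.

8.9%

Great circle: σ = 1.3409 rad → d_gc = Rσ = 4605.9 nmi
Rhumb: Δφ = -0.4239, Δλ = -1.9113, Δψ = -0.5797, q = Δφ/Δψ = 0.7314 → d_rh = R√(Δφ²+q²Δλ²) = 5017.6 nmi
Excess = (5017.6 − 4605.9) / 4605.9 = 411.7 / 4605.9 = 8.94% ≈ 8.9%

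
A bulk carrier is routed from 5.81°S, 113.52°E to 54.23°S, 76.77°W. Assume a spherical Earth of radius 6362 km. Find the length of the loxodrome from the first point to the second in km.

16377 km

Δψ = ln[tan(π/4+φ₂/2)/tan(π/4+φ₁/2)] = -1.0294;  Δφ = -0.8451 rad,  Δλ = +2.9620 rad
q = Δφ/Δψ = 0.8209
d = R·√(Δφ² + q²Δλ²) = 6362·2.57422 = 16377 km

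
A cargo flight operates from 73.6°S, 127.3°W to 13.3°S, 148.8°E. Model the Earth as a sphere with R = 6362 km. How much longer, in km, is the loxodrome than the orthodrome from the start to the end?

444 km

Great circle: cos σ = sin φ₁ sin φ₂ + cos φ₁ cos φ₂ cos Δλ,  σ = 1.3182 rad → d_gc = 8386.6 km
Rhumb line: Δψ = +1.7030, q = Δφ/Δψ = 0.6180, d_rh = R√(Δφ²+q²Δλ²) = 8830.4 km
Excess = 8830.4 − 8386.6 = 443.8 ≈ 444 km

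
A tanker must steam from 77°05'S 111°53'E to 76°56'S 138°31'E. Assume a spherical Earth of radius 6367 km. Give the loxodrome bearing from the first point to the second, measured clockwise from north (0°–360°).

Meridional parts: M(φ₁)=-2.1786, M(φ₂)=-2.1670 → ΔM = +0.0116;  Δλ = +0.4648 rad
tan C = Δλ / ΔM = +39.9157 → C = 88.56°

88.6°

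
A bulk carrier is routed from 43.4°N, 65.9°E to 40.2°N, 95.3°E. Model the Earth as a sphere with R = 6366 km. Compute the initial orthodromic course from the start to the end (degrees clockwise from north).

88.2°

θ = atan2( sin Δλ·cos φ₂ ,  cos φ₁ sin φ₂ − sin φ₁ cos φ₂ cos Δλ )
  = atan2(+0.3750, +0.0118) = 88.20°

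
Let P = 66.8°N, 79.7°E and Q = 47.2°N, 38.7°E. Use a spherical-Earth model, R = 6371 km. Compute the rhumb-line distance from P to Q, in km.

3251 km

Rhumb course C = atan2(Δλ, Δψ) with Δψ = ln[tan(π/4+φ₂/2)/tan(π/4+φ₁/2)] = -0.6467, Δλ = -0.7156 → C = 227.90°
d = R·|Δφ| / |cos C| = 6371·0.34208 / 0.67048 = 3251 km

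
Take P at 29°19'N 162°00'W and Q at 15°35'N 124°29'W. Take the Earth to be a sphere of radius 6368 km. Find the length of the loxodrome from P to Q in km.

Δψ = ln[tan(π/4+φ₂/2)/tan(π/4+φ₁/2)] = -0.2602;  Δφ = -0.2397 rad,  Δλ = +0.6548 rad
q = Δφ/Δψ = 0.9212
d = R·√(Δφ² + q²Δλ²) = 6368·0.64909 = 4133 km

4133 km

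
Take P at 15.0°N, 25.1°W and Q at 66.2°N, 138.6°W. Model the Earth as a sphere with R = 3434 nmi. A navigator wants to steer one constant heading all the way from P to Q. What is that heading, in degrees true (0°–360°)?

303.1°

Meridional parts: M(φ₁)=+0.2648, M(φ₂)=+1.5572 → ΔM = +1.2923;  Δλ = -1.9809 rad
tan C = Δλ / ΔM = -1.5329 → C = 303.12°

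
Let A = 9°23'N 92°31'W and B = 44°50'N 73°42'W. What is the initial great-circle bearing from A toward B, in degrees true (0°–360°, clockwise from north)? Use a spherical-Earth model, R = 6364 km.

21.3°

N = sin Δλ·cos φ₂ = +0.2287;  D = cos φ₁ sin φ₂ − sin φ₁ cos φ₂ cos Δλ = +0.5862
initial course = atan2(N, D) = 21.32°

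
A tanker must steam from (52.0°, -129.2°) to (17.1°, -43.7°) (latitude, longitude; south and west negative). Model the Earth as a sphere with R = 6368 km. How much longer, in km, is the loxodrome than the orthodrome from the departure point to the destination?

309 km

Great circle: cos σ = sin φ₁ sin φ₂ + cos φ₁ cos φ₂ cos Δλ,  σ = 1.2892 rad → d_gc = 8209.7 km
Rhumb line: Δψ = -0.7632, q = Δφ/Δψ = 0.7981, d_rh = R√(Δφ²+q²Δλ²) = 8518.8 km
Excess = 8518.8 − 8209.7 = 309.1 ≈ 309 km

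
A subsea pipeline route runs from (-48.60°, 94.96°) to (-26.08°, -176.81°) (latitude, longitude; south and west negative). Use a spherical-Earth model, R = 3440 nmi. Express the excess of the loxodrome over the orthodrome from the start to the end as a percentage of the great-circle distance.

Great circle: σ = 1.2152 rad → d_gc = Rσ = 4180.4 nmi
Rhumb: Δφ = +0.3930, Δλ = +1.5399, Δψ = +0.5014, q = Δφ/Δψ = 0.7838 → d_rh = R√(Δφ²+q²Δλ²) = 4366.8 nmi
Excess = (4366.8 − 4180.4) / 4180.4 = 186.4 / 4180.4 = 4.46% ≈ 4.5%

4.5%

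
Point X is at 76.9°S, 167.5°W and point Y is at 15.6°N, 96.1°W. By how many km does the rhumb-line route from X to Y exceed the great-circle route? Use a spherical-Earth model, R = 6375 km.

Great circle: cos σ = sin φ₁ sin φ₂ + cos φ₁ cos φ₂ cos Δλ,  σ = 1.7643 rad → d_gc = 11247.4 km
Rhumb line: Δψ = +2.4401, q = Δφ/Δψ = 0.6616, d_rh = R√(Δφ²+q²Δλ²) = 11556.5 km
Excess = 11556.5 − 11247.4 = 309.1 ≈ 309 km

309 km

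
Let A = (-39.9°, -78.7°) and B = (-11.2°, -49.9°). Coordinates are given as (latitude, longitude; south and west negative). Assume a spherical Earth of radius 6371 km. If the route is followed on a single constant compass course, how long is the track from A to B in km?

4275 km

Δψ = ln[tan(π/4+φ₂/2)/tan(π/4+φ₁/2)] = +0.5639;  Δφ = +0.5009 rad,  Δλ = +0.5027 rad
q = Δφ/Δψ = 0.8883
d = R·√(Δφ² + q²Δλ²) = 6371·0.67103 = 4275 km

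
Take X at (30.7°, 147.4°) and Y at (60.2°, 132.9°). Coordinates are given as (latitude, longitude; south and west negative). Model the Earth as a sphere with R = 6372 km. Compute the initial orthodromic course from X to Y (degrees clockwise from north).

θ = atan2( sin Δλ·cos φ₂ ,  cos φ₁ sin φ₂ − sin φ₁ cos φ₂ cos Δλ )
  = atan2(-0.1244, +0.5005) = 346.04°

346.0°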